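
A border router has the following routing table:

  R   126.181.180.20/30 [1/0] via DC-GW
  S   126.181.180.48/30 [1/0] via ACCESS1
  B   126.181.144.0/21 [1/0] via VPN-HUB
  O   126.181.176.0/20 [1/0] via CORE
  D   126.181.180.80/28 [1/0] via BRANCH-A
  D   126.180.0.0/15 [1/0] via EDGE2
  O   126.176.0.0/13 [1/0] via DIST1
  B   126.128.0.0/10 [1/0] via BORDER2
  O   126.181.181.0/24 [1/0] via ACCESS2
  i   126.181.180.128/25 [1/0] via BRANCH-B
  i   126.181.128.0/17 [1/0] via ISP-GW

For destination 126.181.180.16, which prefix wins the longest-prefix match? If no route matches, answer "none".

Entries matching 126.181.180.16:
  126.128.0.0/10 (126.128.0.0 - 126.191.255.255)
  126.176.0.0/13 (126.176.0.0 - 126.183.255.255)
  126.180.0.0/15 (126.180.0.0 - 126.181.255.255)
  126.181.128.0/17 (126.181.128.0 - 126.181.255.255)
  126.181.176.0/20 (126.181.176.0 - 126.181.191.255)
Most specific is 126.181.176.0/20.

126.181.176.0/20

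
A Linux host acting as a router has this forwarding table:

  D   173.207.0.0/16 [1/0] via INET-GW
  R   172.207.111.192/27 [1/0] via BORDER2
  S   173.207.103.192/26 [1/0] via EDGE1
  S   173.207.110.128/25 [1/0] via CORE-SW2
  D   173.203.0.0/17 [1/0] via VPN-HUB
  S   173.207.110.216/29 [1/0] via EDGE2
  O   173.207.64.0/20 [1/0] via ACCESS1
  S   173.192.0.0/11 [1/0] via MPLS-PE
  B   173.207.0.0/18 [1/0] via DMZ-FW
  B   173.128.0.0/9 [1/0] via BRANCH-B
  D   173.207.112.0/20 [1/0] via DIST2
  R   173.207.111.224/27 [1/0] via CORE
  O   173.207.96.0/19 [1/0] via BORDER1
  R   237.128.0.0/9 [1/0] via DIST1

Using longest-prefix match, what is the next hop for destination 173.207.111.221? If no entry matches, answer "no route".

Routes whose prefix contains 173.207.111.221:
  173.128.0.0/9 (173.128.0.0 - 173.255.255.255) -> BRANCH-B
  173.192.0.0/11 (173.192.0.0 - 173.223.255.255) -> MPLS-PE
  173.207.0.0/16 (173.207.0.0 - 173.207.255.255) -> INET-GW
  173.207.96.0/19 (173.207.96.0 - 173.207.127.255) -> BORDER1
More-specific entries that do NOT match:
  173.207.110.216/29 (173.207.110.216 - 173.207.110.223) does not contain 173.207.111.221
  172.207.111.192/27 (172.207.111.192 - 172.207.111.223) does not contain 173.207.111.221
  173.207.111.224/27 (173.207.111.224 - 173.207.111.255) does not contain 173.207.111.221
  173.207.103.192/26 (173.207.103.192 - 173.207.103.255) does not contain 173.207.111.221
  173.207.110.128/25 (173.207.110.128 - 173.207.110.255) does not contain 173.207.111.221
  173.207.64.0/20 (173.207.64.0 - 173.207.79.255) does not contain 173.207.111.221
  173.207.112.0/20 (173.207.112.0 - 173.207.127.255) does not contain 173.207.111.221
Longest matching prefix is /19 -> next hop BORDER1.

BORDER1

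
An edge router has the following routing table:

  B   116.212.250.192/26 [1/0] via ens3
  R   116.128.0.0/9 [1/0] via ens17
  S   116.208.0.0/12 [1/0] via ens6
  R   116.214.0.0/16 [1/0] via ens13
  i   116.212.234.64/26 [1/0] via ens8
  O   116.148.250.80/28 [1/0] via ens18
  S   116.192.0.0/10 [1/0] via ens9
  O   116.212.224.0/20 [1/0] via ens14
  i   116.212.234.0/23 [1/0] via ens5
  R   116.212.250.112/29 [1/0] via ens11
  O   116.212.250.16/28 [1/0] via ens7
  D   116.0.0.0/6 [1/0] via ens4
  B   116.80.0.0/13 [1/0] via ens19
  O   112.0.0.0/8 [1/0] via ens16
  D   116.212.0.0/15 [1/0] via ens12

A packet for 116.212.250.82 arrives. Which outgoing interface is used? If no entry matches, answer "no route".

Routes whose prefix contains 116.212.250.82:
  116.0.0.0/6 (116.0.0.0 - 119.255.255.255) -> ens4
  116.128.0.0/9 (116.128.0.0 - 116.255.255.255) -> ens17
  116.192.0.0/10 (116.192.0.0 - 116.255.255.255) -> ens9
  116.208.0.0/12 (116.208.0.0 - 116.223.255.255) -> ens6
  116.212.0.0/15 (116.212.0.0 - 116.213.255.255) -> ens12
More-specific entries that do NOT match:
  116.212.250.112/29 (116.212.250.112 - 116.212.250.119) does not contain 116.212.250.82
  116.148.250.80/28 (116.148.250.80 - 116.148.250.95) does not contain 116.212.250.82
  116.212.250.16/28 (116.212.250.16 - 116.212.250.31) does not contain 116.212.250.82
  116.212.250.192/26 (116.212.250.192 - 116.212.250.255) does not contain 116.212.250.82
  116.212.234.64/26 (116.212.234.64 - 116.212.234.127) does not contain 116.212.250.82
  116.212.234.0/23 (116.212.234.0 - 116.212.235.255) does not contain 116.212.250.82
  116.212.224.0/20 (116.212.224.0 - 116.212.239.255) does not contain 116.212.250.82
  116.214.0.0/16 (116.214.0.0 - 116.214.255.255) does not contain 116.212.250.82
Longest matching prefix is /15 -> interface ens12.

ens12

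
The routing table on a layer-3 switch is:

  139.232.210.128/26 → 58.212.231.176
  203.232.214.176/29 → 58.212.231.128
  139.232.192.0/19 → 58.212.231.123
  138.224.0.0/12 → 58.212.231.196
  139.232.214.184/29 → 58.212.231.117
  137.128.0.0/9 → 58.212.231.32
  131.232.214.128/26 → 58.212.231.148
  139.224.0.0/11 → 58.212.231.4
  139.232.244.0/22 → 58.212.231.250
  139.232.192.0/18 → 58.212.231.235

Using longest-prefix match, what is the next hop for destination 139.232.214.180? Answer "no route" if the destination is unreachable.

58.212.231.123

Routes whose prefix contains 139.232.214.180:
  139.224.0.0/11 (139.224.0.0 - 139.255.255.255) -> 58.212.231.4
  139.232.192.0/18 (139.232.192.0 - 139.232.255.255) -> 58.212.231.235
  139.232.192.0/19 (139.232.192.0 - 139.232.223.255) -> 58.212.231.123
More-specific entries that do NOT match:
  203.232.214.176/29 (203.232.214.176 - 203.232.214.183) does not contain 139.232.214.180
  139.232.214.184/29 (139.232.214.184 - 139.232.214.191) does not contain 139.232.214.180
  139.232.210.128/26 (139.232.210.128 - 139.232.210.191) does not contain 139.232.214.180
  131.232.214.128/26 (131.232.214.128 - 131.232.214.191) does not contain 139.232.214.180
  139.232.244.0/22 (139.232.244.0 - 139.232.247.255) does not contain 139.232.214.180
Longest matching prefix is /19 -> next hop 58.212.231.123.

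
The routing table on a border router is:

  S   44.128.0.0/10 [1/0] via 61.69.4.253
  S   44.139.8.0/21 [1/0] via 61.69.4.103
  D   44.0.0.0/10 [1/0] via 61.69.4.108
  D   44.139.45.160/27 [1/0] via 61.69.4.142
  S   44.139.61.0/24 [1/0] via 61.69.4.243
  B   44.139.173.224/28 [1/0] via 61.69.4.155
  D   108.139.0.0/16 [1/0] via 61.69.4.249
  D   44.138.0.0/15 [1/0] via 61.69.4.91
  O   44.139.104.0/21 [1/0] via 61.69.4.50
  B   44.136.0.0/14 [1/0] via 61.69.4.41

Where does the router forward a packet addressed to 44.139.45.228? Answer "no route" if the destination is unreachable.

61.69.4.91

Routes whose prefix contains 44.139.45.228:
  44.128.0.0/10 (44.128.0.0 - 44.191.255.255) -> 61.69.4.253
  44.136.0.0/14 (44.136.0.0 - 44.139.255.255) -> 61.69.4.41
  44.138.0.0/15 (44.138.0.0 - 44.139.255.255) -> 61.69.4.91
More-specific entries that do NOT match:
  44.139.173.224/28 (44.139.173.224 - 44.139.173.239) does not contain 44.139.45.228
  44.139.45.160/27 (44.139.45.160 - 44.139.45.191) does not contain 44.139.45.228
  44.139.61.0/24 (44.139.61.0 - 44.139.61.255) does not contain 44.139.45.228
  44.139.8.0/21 (44.139.8.0 - 44.139.15.255) does not contain 44.139.45.228
  44.139.104.0/21 (44.139.104.0 - 44.139.111.255) does not contain 44.139.45.228
  108.139.0.0/16 (108.139.0.0 - 108.139.255.255) does not contain 44.139.45.228
Longest matching prefix is /15 -> next hop 61.69.4.91.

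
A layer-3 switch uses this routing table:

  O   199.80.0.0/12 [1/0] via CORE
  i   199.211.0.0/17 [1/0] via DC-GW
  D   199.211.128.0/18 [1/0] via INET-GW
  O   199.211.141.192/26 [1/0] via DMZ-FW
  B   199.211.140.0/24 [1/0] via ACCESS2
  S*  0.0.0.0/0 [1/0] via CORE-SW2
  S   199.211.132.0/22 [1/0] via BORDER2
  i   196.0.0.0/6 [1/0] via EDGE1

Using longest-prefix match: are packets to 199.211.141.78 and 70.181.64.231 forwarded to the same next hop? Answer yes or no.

no

199.211.141.78: longest match 199.211.128.0/18 -> INET-GW
70.181.64.231: longest match 0.0.0.0/0 -> CORE-SW2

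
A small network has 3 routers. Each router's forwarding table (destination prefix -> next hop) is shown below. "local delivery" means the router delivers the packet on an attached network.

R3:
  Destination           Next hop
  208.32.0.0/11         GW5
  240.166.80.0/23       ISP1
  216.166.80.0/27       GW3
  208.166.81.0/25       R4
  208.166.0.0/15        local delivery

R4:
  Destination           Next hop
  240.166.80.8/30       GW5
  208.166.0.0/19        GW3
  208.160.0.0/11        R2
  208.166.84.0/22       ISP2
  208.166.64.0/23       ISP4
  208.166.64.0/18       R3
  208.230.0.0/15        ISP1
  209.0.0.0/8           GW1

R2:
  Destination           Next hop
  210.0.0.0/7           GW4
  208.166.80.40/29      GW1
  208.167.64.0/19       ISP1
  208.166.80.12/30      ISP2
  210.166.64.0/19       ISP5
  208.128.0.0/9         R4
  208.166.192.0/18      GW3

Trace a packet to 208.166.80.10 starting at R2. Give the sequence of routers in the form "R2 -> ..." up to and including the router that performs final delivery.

R2 -> R4 -> R3

At R2: longest match for 208.166.80.10 is 208.128.0.0/9 -> R4
At R4: longest match for 208.166.80.10 is 208.166.64.0/18 -> R3
At R3: longest match for 208.166.80.10 is 208.166.0.0/15 -> local delivery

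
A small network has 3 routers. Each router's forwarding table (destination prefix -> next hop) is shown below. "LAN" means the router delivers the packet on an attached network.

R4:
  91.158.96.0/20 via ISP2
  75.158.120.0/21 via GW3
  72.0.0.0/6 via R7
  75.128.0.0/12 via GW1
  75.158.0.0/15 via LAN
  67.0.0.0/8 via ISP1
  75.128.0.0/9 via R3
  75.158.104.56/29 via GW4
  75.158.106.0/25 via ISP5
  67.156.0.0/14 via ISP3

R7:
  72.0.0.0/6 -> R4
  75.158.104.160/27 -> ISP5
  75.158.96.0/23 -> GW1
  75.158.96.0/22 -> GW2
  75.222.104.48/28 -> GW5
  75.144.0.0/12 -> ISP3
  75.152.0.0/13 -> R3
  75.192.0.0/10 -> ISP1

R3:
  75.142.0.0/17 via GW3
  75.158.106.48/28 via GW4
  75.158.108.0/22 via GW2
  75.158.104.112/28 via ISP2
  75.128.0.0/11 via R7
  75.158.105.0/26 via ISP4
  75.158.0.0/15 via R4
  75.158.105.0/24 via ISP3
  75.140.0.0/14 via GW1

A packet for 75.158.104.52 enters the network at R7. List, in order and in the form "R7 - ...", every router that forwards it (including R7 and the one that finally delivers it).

R7 - R3 - R4

At R7: longest match for 75.158.104.52 is 75.152.0.0/13 -> R3
At R3: longest match for 75.158.104.52 is 75.158.0.0/15 -> R4
At R4: longest match for 75.158.104.52 is 75.158.0.0/15 -> LAN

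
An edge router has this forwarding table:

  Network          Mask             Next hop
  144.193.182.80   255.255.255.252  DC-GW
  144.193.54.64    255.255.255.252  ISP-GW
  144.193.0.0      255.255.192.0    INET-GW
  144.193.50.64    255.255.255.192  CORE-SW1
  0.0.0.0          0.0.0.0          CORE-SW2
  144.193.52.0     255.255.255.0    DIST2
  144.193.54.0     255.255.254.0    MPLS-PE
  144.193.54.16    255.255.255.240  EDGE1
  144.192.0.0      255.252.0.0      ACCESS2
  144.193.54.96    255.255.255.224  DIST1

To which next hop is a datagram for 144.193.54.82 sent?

MPLS-PE

Routes whose prefix contains 144.193.54.82:
  0.0.0.0/0 (default, matches everything) -> CORE-SW2
  144.192.0.0/14 (144.192.0.0 - 144.195.255.255) -> ACCESS2
  144.193.0.0/18 (144.193.0.0 - 144.193.63.255) -> INET-GW
  144.193.54.0/23 (144.193.54.0 - 144.193.55.255) -> MPLS-PE
More-specific entries that do NOT match:
  144.193.182.80/30 (144.193.182.80 - 144.193.182.83) does not contain 144.193.54.82
  144.193.54.64/30 (144.193.54.64 - 144.193.54.67) does not contain 144.193.54.82
  144.193.54.16/28 (144.193.54.16 - 144.193.54.31) does not contain 144.193.54.82
  144.193.54.96/27 (144.193.54.96 - 144.193.54.127) does not contain 144.193.54.82
  144.193.50.64/26 (144.193.50.64 - 144.193.50.127) does not contain 144.193.54.82
  144.193.52.0/24 (144.193.52.0 - 144.193.52.255) does not contain 144.193.54.82
Longest matching prefix is /23 -> next hop MPLS-PE.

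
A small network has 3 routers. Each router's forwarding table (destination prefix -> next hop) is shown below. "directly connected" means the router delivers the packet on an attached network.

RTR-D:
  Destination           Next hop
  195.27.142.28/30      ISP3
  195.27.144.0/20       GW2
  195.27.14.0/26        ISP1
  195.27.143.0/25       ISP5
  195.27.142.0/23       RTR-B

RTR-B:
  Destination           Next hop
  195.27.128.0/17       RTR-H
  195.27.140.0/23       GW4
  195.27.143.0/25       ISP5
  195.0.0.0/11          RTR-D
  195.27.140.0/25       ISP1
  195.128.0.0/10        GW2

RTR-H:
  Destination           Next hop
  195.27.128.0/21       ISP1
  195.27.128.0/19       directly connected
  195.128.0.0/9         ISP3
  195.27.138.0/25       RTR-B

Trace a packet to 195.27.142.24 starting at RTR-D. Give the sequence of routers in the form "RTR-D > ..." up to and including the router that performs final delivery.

At RTR-D: longest match for 195.27.142.24 is 195.27.142.0/23 -> RTR-B
At RTR-B: longest match for 195.27.142.24 is 195.27.128.0/17 -> RTR-H
At RTR-H: longest match for 195.27.142.24 is 195.27.128.0/19 -> directly connected

RTR-D > RTR-B > RTR-H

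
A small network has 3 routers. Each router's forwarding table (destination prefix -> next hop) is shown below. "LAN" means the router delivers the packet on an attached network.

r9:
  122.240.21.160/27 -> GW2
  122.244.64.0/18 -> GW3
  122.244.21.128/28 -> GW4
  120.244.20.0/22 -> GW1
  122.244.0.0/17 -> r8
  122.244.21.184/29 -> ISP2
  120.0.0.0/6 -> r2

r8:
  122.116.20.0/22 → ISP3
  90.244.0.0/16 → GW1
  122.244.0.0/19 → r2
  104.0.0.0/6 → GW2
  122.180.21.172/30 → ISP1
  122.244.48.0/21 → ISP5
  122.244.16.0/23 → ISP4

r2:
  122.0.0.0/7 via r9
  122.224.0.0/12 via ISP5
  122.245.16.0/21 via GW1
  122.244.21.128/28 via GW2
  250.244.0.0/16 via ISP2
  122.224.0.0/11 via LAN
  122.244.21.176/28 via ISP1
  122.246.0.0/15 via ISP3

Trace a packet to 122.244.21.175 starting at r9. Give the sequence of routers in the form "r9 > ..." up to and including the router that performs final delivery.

r9 > r8 > r2

At r9: longest match for 122.244.21.175 is 122.244.0.0/17 -> r8
At r8: longest match for 122.244.21.175 is 122.244.0.0/19 -> r2
At r2: longest match for 122.244.21.175 is 122.224.0.0/11 -> LAN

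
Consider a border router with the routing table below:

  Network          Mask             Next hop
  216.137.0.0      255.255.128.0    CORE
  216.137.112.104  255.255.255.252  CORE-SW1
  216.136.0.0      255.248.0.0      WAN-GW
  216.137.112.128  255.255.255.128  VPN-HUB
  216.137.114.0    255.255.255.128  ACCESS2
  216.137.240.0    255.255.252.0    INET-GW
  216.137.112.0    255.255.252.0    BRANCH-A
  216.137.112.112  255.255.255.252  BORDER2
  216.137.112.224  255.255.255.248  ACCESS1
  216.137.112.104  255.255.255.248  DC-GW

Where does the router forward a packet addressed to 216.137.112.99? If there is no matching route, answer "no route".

BRANCH-A

Routes whose prefix contains 216.137.112.99:
  216.136.0.0/13 (216.136.0.0 - 216.143.255.255) -> WAN-GW
  216.137.0.0/17 (216.137.0.0 - 216.137.127.255) -> CORE
  216.137.112.0/22 (216.137.112.0 - 216.137.115.255) -> BRANCH-A
More-specific entries that do NOT match:
  216.137.112.104/30 (216.137.112.104 - 216.137.112.107) does not contain 216.137.112.99
  216.137.112.112/30 (216.137.112.112 - 216.137.112.115) does not contain 216.137.112.99
  216.137.112.224/29 (216.137.112.224 - 216.137.112.231) does not contain 216.137.112.99
  216.137.112.104/29 (216.137.112.104 - 216.137.112.111) does not contain 216.137.112.99
  216.137.112.128/25 (216.137.112.128 - 216.137.112.255) does not contain 216.137.112.99
  216.137.114.0/25 (216.137.114.0 - 216.137.114.127) does not contain 216.137.112.99
Longest matching prefix is /22 -> next hop BRANCH-A.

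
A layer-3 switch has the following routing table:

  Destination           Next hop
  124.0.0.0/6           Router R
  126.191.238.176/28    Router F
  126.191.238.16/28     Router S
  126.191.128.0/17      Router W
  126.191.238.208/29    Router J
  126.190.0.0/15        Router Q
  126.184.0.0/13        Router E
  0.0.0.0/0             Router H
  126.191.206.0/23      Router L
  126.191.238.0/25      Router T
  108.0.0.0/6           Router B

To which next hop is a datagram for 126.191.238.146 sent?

Router W

Routes whose prefix contains 126.191.238.146:
  0.0.0.0/0 (default, matches everything) -> Router H
  124.0.0.0/6 (124.0.0.0 - 127.255.255.255) -> Router R
  126.184.0.0/13 (126.184.0.0 - 126.191.255.255) -> Router E
  126.190.0.0/15 (126.190.0.0 - 126.191.255.255) -> Router Q
  126.191.128.0/17 (126.191.128.0 - 126.191.255.255) -> Router W
More-specific entries that do NOT match:
  126.191.238.208/29 (126.191.238.208 - 126.191.238.215) does not contain 126.191.238.146
  126.191.238.176/28 (126.191.238.176 - 126.191.238.191) does not contain 126.191.238.146
  126.191.238.16/28 (126.191.238.16 - 126.191.238.31) does not contain 126.191.238.146
  126.191.238.0/25 (126.191.238.0 - 126.191.238.127) does not contain 126.191.238.146
  126.191.206.0/23 (126.191.206.0 - 126.191.207.255) does not contain 126.191.238.146
Longest matching prefix is /17 -> next hop Router W.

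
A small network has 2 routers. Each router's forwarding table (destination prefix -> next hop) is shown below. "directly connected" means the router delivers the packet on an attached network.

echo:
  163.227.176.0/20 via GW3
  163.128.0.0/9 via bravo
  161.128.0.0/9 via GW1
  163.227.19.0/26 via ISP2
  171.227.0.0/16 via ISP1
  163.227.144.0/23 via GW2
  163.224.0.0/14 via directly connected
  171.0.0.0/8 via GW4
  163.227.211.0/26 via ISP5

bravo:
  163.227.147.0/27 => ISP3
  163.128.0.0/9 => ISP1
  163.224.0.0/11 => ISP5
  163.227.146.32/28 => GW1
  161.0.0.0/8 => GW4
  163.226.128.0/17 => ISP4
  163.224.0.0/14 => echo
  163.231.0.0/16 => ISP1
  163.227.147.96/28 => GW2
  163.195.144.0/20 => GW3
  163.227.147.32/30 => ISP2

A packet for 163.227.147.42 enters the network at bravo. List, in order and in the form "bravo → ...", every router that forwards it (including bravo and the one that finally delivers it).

At bravo: longest match for 163.227.147.42 is 163.224.0.0/14 -> echo
At echo: longest match for 163.227.147.42 is 163.224.0.0/14 -> directly connected

bravo → echo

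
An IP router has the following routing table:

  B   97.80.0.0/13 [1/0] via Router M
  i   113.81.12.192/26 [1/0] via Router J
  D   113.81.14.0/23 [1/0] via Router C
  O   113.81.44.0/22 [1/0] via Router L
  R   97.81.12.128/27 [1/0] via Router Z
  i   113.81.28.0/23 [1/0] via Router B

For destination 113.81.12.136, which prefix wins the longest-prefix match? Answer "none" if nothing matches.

113.81.12.136 is outside every listed prefix and there is no default route.

none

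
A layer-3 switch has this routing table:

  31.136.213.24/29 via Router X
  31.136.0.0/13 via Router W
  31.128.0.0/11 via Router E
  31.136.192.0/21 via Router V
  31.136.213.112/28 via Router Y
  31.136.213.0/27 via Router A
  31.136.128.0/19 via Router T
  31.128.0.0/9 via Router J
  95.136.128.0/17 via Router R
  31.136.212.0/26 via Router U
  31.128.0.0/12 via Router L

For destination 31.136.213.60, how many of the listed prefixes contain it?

Prefixes containing 31.136.213.60:
  31.128.0.0/9 (31.128.0.0 - 31.255.255.255)
  31.128.0.0/11 (31.128.0.0 - 31.159.255.255)
  31.128.0.0/12 (31.128.0.0 - 31.143.255.255)
  31.136.0.0/13 (31.136.0.0 - 31.143.255.255)
Total matching entries: 4.

4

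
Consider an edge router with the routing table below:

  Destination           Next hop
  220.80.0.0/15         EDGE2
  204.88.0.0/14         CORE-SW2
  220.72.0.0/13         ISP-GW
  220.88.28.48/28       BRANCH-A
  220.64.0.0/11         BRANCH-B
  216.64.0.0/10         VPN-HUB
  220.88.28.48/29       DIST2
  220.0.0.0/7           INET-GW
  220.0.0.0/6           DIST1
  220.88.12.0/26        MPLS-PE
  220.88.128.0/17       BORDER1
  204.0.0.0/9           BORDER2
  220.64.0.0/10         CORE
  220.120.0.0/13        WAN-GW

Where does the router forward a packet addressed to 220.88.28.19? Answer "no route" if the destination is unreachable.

BRANCH-B

Routes whose prefix contains 220.88.28.19:
  220.0.0.0/6 (220.0.0.0 - 223.255.255.255) -> DIST1
  220.0.0.0/7 (220.0.0.0 - 221.255.255.255) -> INET-GW
  220.64.0.0/10 (220.64.0.0 - 220.127.255.255) -> CORE
  220.64.0.0/11 (220.64.0.0 - 220.95.255.255) -> BRANCH-B
More-specific entries that do NOT match:
  220.88.28.48/29 (220.88.28.48 - 220.88.28.55) does not contain 220.88.28.19
  220.88.28.48/28 (220.88.28.48 - 220.88.28.63) does not contain 220.88.28.19
  220.88.12.0/26 (220.88.12.0 - 220.88.12.63) does not contain 220.88.28.19
  220.88.128.0/17 (220.88.128.0 - 220.88.255.255) does not contain 220.88.28.19
  220.80.0.0/15 (220.80.0.0 - 220.81.255.255) does not contain 220.88.28.19
  204.88.0.0/14 (204.88.0.0 - 204.91.255.255) does not contain 220.88.28.19
  220.72.0.0/13 (220.72.0.0 - 220.79.255.255) does not contain 220.88.28.19
  220.120.0.0/13 (220.120.0.0 - 220.127.255.255) does not contain 220.88.28.19
Longest matching prefix is /11 -> next hop BRANCH-B.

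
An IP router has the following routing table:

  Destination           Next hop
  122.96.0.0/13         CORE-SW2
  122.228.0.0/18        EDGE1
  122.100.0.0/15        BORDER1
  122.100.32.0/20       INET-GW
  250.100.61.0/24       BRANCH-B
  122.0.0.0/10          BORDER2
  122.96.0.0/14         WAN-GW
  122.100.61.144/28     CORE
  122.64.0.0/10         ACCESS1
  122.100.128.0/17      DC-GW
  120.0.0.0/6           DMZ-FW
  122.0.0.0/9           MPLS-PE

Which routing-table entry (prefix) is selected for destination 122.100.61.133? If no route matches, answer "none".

Entries matching 122.100.61.133:
  120.0.0.0/6 (120.0.0.0 - 123.255.255.255)
  122.0.0.0/9 (122.0.0.0 - 122.127.255.255)
  122.64.0.0/10 (122.64.0.0 - 122.127.255.255)
  122.96.0.0/13 (122.96.0.0 - 122.103.255.255)
  122.100.0.0/15 (122.100.0.0 - 122.101.255.255)
Most specific is 122.100.0.0/15.

122.100.0.0/15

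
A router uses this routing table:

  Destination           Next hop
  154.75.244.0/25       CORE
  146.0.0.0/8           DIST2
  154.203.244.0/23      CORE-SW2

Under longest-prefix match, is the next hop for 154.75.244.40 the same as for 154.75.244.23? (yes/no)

yes

154.75.244.40: longest match 154.75.244.0/25 -> CORE
154.75.244.23: longest match 154.75.244.0/25 -> CORE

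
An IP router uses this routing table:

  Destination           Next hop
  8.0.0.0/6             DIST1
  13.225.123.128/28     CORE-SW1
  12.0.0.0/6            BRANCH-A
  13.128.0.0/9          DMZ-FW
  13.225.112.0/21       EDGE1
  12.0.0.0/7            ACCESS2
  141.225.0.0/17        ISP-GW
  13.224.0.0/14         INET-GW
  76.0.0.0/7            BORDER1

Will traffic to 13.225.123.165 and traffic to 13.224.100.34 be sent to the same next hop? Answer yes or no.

yes

13.225.123.165: longest match 13.224.0.0/14 -> INET-GW
13.224.100.34: longest match 13.224.0.0/14 -> INET-GW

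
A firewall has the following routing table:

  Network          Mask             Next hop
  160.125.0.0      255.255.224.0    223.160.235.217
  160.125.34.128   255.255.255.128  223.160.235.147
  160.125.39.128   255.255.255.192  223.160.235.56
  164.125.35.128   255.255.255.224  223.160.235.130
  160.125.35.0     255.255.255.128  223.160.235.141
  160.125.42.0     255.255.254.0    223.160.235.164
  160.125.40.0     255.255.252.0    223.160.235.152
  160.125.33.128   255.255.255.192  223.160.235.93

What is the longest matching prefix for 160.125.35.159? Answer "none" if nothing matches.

none

160.125.35.159 is outside every listed prefix and there is no default route.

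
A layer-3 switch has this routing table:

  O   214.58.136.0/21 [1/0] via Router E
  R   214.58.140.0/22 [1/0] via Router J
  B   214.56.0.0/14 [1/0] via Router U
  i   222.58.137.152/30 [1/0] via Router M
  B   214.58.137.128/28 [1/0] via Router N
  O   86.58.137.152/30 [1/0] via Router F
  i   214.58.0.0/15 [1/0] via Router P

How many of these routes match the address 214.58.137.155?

3

Prefixes containing 214.58.137.155:
  214.56.0.0/14 (214.56.0.0 - 214.59.255.255)
  214.58.0.0/15 (214.58.0.0 - 214.59.255.255)
  214.58.136.0/21 (214.58.136.0 - 214.58.143.255)
Total matching entries: 3.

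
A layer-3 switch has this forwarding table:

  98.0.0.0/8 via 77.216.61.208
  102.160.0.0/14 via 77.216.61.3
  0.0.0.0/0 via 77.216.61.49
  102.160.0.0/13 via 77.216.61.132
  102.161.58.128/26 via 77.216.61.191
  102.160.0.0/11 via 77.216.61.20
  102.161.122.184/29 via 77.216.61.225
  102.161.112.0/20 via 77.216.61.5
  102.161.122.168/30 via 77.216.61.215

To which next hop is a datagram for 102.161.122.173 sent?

Routes whose prefix contains 102.161.122.173:
  0.0.0.0/0 (default, matches everything) -> 77.216.61.49
  102.160.0.0/11 (102.160.0.0 - 102.191.255.255) -> 77.216.61.20
  102.160.0.0/13 (102.160.0.0 - 102.167.255.255) -> 77.216.61.132
  102.160.0.0/14 (102.160.0.0 - 102.163.255.255) -> 77.216.61.3
  102.161.112.0/20 (102.161.112.0 - 102.161.127.255) -> 77.216.61.5
More-specific entries that do NOT match:
  102.161.122.168/30 (102.161.122.168 - 102.161.122.171) does not contain 102.161.122.173
  102.161.122.184/29 (102.161.122.184 - 102.161.122.191) does not contain 102.161.122.173
  102.161.58.128/26 (102.161.58.128 - 102.161.58.191) does not contain 102.161.122.173
Longest matching prefix is /20 -> next hop 77.216.61.5.

77.216.61.5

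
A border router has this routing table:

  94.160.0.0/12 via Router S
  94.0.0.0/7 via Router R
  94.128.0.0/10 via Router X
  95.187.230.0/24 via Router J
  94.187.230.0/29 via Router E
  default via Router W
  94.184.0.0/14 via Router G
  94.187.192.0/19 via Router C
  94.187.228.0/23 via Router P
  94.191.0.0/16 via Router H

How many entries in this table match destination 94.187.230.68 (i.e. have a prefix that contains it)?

4

Prefixes containing 94.187.230.68:
  0.0.0.0/0 (default, matches everything)
  94.0.0.0/7 (94.0.0.0 - 95.255.255.255)
  94.128.0.0/10 (94.128.0.0 - 94.191.255.255)
  94.184.0.0/14 (94.184.0.0 - 94.187.255.255)
Total matching entries: 4.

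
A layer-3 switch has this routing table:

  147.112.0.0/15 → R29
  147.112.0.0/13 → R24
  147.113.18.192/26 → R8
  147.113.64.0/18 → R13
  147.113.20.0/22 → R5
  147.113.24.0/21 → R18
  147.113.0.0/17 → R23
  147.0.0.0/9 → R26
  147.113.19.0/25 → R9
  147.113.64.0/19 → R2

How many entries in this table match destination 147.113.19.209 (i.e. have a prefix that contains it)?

4

Prefixes containing 147.113.19.209:
  147.0.0.0/9 (147.0.0.0 - 147.127.255.255)
  147.112.0.0/13 (147.112.0.0 - 147.119.255.255)
  147.112.0.0/15 (147.112.0.0 - 147.113.255.255)
  147.113.0.0/17 (147.113.0.0 - 147.113.127.255)
Total matching entries: 4.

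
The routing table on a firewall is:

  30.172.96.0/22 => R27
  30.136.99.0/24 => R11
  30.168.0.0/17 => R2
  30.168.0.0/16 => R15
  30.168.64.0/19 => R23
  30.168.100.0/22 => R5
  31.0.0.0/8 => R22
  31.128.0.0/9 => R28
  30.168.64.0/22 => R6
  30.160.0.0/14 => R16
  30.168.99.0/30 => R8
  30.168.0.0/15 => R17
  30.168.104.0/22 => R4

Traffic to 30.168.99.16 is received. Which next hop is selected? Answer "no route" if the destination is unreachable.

R2

Routes whose prefix contains 30.168.99.16:
  30.168.0.0/15 (30.168.0.0 - 30.169.255.255) -> R17
  30.168.0.0/16 (30.168.0.0 - 30.168.255.255) -> R15
  30.168.0.0/17 (30.168.0.0 - 30.168.127.255) -> R2
More-specific entries that do NOT match:
  30.168.99.0/30 (30.168.99.0 - 30.168.99.3) does not contain 30.168.99.16
  30.136.99.0/24 (30.136.99.0 - 30.136.99.255) does not contain 30.168.99.16
  30.172.96.0/22 (30.172.96.0 - 30.172.99.255) does not contain 30.168.99.16
  30.168.100.0/22 (30.168.100.0 - 30.168.103.255) does not contain 30.168.99.16
  30.168.64.0/22 (30.168.64.0 - 30.168.67.255) does not contain 30.168.99.16
  30.168.104.0/22 (30.168.104.0 - 30.168.107.255) does not contain 30.168.99.16
  30.168.64.0/19 (30.168.64.0 - 30.168.95.255) does not contain 30.168.99.16
Longest matching prefix is /17 -> next hop R2.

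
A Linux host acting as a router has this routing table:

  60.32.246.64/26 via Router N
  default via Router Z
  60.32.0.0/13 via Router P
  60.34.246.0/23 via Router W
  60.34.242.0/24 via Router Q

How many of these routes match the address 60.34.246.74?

Prefixes containing 60.34.246.74:
  0.0.0.0/0 (default, matches everything)
  60.32.0.0/13 (60.32.0.0 - 60.39.255.255)
  60.34.246.0/23 (60.34.246.0 - 60.34.247.255)
Total matching entries: 3.

3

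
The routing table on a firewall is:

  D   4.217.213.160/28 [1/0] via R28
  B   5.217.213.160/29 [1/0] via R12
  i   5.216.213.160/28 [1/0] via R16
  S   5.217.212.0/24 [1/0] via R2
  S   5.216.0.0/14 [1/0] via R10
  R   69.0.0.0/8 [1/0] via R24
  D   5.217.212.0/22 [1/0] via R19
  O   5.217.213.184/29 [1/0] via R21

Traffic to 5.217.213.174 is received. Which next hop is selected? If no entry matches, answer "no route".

R19

Routes whose prefix contains 5.217.213.174:
  5.216.0.0/14 (5.216.0.0 - 5.219.255.255) -> R10
  5.217.212.0/22 (5.217.212.0 - 5.217.215.255) -> R19
More-specific entries that do NOT match:
  5.217.213.160/29 (5.217.213.160 - 5.217.213.167) does not contain 5.217.213.174
  5.217.213.184/29 (5.217.213.184 - 5.217.213.191) does not contain 5.217.213.174
  4.217.213.160/28 (4.217.213.160 - 4.217.213.175) does not contain 5.217.213.174
  5.216.213.160/28 (5.216.213.160 - 5.216.213.175) does not contain 5.217.213.174
  5.217.212.0/24 (5.217.212.0 - 5.217.212.255) does not contain 5.217.213.174
Longest matching prefix is /22 -> next hop R19.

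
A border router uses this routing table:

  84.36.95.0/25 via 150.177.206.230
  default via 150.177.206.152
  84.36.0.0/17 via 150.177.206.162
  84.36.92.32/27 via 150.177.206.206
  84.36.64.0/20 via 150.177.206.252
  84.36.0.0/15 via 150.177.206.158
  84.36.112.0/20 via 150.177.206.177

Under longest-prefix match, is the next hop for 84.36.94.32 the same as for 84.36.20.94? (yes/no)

84.36.94.32: longest match 84.36.0.0/17 -> 150.177.206.162
84.36.20.94: longest match 84.36.0.0/17 -> 150.177.206.162

yes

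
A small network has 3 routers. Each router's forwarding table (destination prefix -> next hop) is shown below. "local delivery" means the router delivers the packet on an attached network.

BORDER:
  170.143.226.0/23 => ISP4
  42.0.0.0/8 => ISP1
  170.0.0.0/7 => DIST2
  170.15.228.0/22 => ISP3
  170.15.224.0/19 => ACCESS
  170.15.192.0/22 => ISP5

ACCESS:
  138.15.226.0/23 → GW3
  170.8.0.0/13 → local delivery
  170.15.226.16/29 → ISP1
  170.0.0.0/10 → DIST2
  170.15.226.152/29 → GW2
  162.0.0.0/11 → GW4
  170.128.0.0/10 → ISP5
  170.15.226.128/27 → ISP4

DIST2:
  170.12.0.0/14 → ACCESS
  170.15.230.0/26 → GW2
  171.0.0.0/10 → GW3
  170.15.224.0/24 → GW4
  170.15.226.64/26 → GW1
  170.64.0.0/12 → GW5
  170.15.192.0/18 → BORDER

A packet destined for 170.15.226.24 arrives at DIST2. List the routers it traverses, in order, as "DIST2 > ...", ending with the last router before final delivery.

At DIST2: longest match for 170.15.226.24 is 170.15.192.0/18 -> BORDER
At BORDER: longest match for 170.15.226.24 is 170.15.224.0/19 -> ACCESS
At ACCESS: longest match for 170.15.226.24 is 170.8.0.0/13 -> local delivery

DIST2 > BORDER > ACCESS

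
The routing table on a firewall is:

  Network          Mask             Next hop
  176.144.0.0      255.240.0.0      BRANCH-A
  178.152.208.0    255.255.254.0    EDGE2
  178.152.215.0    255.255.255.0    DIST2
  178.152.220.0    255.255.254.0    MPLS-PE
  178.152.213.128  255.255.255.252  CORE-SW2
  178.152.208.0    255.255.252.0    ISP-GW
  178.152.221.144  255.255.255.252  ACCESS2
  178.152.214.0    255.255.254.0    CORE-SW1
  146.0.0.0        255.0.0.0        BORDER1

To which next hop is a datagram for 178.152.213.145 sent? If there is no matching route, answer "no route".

no route

No entry's prefix contains 178.152.213.145; there is no default route.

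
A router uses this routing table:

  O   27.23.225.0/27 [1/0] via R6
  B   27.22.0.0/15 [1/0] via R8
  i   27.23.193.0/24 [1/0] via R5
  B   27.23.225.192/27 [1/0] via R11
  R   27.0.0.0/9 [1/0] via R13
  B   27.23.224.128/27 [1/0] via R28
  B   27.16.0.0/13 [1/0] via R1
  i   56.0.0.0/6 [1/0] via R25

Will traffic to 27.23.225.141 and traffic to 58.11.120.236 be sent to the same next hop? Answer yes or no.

no

27.23.225.141: longest match 27.22.0.0/15 -> R8
58.11.120.236: longest match 56.0.0.0/6 -> R25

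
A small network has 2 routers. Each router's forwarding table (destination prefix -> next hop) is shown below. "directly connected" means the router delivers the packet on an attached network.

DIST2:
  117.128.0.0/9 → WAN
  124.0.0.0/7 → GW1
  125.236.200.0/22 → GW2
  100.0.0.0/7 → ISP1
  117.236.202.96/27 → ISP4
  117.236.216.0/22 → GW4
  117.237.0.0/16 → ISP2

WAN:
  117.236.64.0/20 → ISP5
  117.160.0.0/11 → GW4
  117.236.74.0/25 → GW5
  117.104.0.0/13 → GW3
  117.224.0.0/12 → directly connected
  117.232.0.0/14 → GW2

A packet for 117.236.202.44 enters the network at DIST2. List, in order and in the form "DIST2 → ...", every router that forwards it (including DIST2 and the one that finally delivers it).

At DIST2: longest match for 117.236.202.44 is 117.128.0.0/9 -> WAN
At WAN: longest match for 117.236.202.44 is 117.224.0.0/12 -> directly connected

DIST2 → WAN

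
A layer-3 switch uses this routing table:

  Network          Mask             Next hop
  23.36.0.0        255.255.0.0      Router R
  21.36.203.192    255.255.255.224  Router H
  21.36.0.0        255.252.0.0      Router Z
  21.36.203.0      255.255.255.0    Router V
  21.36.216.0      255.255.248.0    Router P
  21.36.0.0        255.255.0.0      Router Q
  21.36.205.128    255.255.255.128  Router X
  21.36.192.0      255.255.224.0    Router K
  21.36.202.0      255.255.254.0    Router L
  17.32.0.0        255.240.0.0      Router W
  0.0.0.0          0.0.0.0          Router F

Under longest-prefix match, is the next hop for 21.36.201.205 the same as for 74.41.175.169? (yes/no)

no

21.36.201.205: longest match 21.36.192.0/19 -> Router K
74.41.175.169: longest match 0.0.0.0/0 -> Router F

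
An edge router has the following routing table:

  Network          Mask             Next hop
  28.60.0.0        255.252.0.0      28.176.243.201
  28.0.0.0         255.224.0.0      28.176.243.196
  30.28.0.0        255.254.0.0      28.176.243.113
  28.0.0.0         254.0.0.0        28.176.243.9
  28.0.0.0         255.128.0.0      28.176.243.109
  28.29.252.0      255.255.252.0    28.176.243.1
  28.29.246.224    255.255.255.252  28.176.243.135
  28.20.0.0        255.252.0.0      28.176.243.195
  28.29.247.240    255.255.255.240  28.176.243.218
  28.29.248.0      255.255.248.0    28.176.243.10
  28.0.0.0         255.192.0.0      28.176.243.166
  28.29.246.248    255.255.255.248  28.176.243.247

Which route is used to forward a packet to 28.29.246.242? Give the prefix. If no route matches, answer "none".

Entries matching 28.29.246.242:
  28.0.0.0/7 (28.0.0.0 - 29.255.255.255)
  28.0.0.0/9 (28.0.0.0 - 28.127.255.255)
  28.0.0.0/10 (28.0.0.0 - 28.63.255.255)
  28.0.0.0/11 (28.0.0.0 - 28.31.255.255)
Most specific is 28.0.0.0/11.

28.0.0.0/11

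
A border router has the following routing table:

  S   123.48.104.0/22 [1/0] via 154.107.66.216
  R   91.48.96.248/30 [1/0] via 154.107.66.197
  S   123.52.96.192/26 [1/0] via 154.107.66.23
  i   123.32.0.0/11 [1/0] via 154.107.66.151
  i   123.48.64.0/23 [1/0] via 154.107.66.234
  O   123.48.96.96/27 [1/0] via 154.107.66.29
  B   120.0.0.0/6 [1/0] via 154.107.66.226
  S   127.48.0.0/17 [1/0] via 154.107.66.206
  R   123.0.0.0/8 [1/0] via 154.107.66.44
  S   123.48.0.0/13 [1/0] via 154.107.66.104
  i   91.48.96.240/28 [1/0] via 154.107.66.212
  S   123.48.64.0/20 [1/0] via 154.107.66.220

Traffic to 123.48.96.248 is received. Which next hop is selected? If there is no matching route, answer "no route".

154.107.66.104

Routes whose prefix contains 123.48.96.248:
  120.0.0.0/6 (120.0.0.0 - 123.255.255.255) -> 154.107.66.226
  123.0.0.0/8 (123.0.0.0 - 123.255.255.255) -> 154.107.66.44
  123.32.0.0/11 (123.32.0.0 - 123.63.255.255) -> 154.107.66.151
  123.48.0.0/13 (123.48.0.0 - 123.55.255.255) -> 154.107.66.104
More-specific entries that do NOT match:
  91.48.96.248/30 (91.48.96.248 - 91.48.96.251) does not contain 123.48.96.248
  91.48.96.240/28 (91.48.96.240 - 91.48.96.255) does not contain 123.48.96.248
  123.48.96.96/27 (123.48.96.96 - 123.48.96.127) does not contain 123.48.96.248
  123.52.96.192/26 (123.52.96.192 - 123.52.96.255) does not contain 123.48.96.248
  123.48.64.0/23 (123.48.64.0 - 123.48.65.255) does not contain 123.48.96.248
  123.48.104.0/22 (123.48.104.0 - 123.48.107.255) does not contain 123.48.96.248
  123.48.64.0/20 (123.48.64.0 - 123.48.79.255) does not contain 123.48.96.248
  127.48.0.0/17 (127.48.0.0 - 127.48.127.255) does not contain 123.48.96.248
Longest matching prefix is /13 -> next hop 154.107.66.104.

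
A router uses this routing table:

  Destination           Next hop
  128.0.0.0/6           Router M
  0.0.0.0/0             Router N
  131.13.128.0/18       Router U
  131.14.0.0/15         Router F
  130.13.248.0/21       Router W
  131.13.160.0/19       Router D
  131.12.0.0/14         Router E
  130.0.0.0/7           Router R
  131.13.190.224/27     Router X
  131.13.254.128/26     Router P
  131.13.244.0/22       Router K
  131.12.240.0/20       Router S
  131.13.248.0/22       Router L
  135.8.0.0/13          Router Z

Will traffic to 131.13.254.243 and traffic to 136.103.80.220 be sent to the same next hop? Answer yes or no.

no

131.13.254.243: longest match 131.12.0.0/14 -> Router E
136.103.80.220: longest match 0.0.0.0/0 -> Router N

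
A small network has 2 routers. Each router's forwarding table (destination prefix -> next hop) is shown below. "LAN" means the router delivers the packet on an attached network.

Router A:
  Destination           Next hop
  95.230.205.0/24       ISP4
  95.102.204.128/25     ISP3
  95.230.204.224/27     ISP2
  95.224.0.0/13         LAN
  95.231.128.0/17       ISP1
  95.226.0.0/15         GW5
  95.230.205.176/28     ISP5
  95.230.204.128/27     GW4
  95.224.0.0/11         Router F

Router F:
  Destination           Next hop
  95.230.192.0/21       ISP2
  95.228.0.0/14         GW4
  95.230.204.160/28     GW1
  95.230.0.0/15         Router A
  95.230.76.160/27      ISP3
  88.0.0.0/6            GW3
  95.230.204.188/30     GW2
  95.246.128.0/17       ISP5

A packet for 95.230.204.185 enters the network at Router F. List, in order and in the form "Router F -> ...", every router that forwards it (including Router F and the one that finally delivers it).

Router F -> Router A

At Router F: longest match for 95.230.204.185 is 95.230.0.0/15 -> Router A
At Router A: longest match for 95.230.204.185 is 95.224.0.0/13 -> LAN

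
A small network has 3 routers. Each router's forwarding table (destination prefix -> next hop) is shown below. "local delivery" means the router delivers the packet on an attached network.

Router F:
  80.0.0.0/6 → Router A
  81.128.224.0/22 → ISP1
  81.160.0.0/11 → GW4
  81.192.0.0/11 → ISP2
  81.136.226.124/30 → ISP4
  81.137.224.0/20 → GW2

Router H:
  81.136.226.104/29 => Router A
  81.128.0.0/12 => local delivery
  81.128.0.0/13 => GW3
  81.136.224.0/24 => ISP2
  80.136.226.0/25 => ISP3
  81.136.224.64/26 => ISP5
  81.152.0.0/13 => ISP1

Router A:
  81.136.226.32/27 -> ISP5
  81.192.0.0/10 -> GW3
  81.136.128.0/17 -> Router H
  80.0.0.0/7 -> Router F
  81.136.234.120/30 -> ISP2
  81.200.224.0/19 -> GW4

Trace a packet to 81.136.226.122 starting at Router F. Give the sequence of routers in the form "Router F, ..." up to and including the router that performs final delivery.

Router F, Router A, Router H

At Router F: longest match for 81.136.226.122 is 80.0.0.0/6 -> Router A
At Router A: longest match for 81.136.226.122 is 81.136.128.0/17 -> Router H
At Router H: longest match for 81.136.226.122 is 81.128.0.0/12 -> local delivery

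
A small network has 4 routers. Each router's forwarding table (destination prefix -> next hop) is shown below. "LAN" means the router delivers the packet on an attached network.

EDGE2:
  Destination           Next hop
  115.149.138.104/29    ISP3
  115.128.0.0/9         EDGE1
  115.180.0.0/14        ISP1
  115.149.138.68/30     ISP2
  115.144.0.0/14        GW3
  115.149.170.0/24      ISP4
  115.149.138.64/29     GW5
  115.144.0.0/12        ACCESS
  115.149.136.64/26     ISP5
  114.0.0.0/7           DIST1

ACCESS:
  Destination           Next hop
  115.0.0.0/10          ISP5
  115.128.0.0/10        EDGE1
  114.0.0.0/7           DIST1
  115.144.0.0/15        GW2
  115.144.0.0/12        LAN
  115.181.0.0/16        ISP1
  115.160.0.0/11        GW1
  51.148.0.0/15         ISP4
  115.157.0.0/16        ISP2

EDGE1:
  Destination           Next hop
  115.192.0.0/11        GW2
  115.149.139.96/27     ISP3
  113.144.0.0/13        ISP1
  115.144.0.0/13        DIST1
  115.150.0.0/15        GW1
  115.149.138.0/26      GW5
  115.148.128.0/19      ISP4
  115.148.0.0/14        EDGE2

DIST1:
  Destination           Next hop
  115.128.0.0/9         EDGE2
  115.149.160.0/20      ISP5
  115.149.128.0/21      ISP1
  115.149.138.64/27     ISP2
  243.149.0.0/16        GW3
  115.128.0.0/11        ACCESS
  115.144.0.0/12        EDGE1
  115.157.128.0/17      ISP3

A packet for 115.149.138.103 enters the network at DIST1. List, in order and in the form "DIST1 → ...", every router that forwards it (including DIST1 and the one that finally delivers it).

DIST1 → EDGE1 → EDGE2 → ACCESS

At DIST1: longest match for 115.149.138.103 is 115.144.0.0/12 -> EDGE1
At EDGE1: longest match for 115.149.138.103 is 115.148.0.0/14 -> EDGE2
At EDGE2: longest match for 115.149.138.103 is 115.144.0.0/12 -> ACCESS
At ACCESS: longest match for 115.149.138.103 is 115.144.0.0/12 -> LAN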